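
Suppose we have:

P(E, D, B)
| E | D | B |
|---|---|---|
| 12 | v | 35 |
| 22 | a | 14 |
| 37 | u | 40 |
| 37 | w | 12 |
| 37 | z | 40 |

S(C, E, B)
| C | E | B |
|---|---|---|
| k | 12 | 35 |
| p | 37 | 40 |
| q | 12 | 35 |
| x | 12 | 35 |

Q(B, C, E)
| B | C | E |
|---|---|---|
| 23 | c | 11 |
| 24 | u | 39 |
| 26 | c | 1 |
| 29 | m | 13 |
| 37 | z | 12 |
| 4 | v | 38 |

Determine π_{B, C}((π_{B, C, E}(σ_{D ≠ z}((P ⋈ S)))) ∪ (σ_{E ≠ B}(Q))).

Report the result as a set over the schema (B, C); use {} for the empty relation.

{(23, c), (24, u), (26, c), (29, m), (35, k), (35, q), (35, x), (37, z), (4, v), (40, p)}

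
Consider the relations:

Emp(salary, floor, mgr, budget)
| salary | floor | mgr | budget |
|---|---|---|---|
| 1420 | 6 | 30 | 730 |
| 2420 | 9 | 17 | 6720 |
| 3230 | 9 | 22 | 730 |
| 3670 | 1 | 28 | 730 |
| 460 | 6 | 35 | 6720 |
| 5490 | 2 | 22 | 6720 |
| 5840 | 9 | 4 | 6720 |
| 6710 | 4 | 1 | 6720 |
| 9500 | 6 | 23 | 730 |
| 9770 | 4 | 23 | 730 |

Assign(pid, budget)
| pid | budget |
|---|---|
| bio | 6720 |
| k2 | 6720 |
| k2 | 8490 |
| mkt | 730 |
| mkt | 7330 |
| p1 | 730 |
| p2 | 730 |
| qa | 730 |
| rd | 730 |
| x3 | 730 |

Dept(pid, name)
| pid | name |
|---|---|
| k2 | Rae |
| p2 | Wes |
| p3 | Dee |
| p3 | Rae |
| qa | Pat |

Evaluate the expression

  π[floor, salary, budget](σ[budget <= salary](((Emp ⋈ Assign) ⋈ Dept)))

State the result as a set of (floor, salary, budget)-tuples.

{(1, 3670, 730), (4, 9770, 730), (6, 1420, 730), (6, 9500, 730), (9, 3230, 730)}

Emp ⋈ Assign (natural join on budget): {(1420, 6, 30, 730, mkt), (1420, 6, 30, 730, p1), (1420, 6, 30, 730, p2), (1420, 6, 30, 730, qa), (1420, 6, 30, 730, rd), (1420, 6, 30, 730, x3), (2420, 9, 17, 6720, bio), (2420, 9, 17, 6720, k2), (3230, 9, 22, 730, mkt), (3230, 9, 22, 730, p1), (3230, 9, 22, 730, p2), (3230, 9, 22, 730, qa), (3230, 9, 22, 730, rd), (3230, 9, 22, 730, x3), (3670, 1, 28, 730, mkt), (3670, 1, 28, 730, p1), (3670, 1, 28, 730, p2), (3670, 1, 28, 730, qa), (3670, 1, 28, 730, rd), (3670, 1, 28, 730, x3), (460, 6, 35, 6720, bio), (460, 6, 35, 6720, k2), (5490, 2, 22, 6720, bio), (5490, 2, 22, 6720, k2), (5840, 9, 4, 6720, bio), (5840, 9, 4, 6720, k2), (6710, 4, 1, 6720, bio), (6710, 4, 1, 6720, k2), (9500, 6, 23, 730, mkt), (9500, 6, 23, 730, p1), (9500, 6, 23, 730, p2), (9500, 6, 23, 730, qa), (9500, 6, 23, 730, rd), (9500, 6, 23, 730, x3), (9770, 4, 23, 730, mkt), (9770, 4, 23, 730, p1), (9770, 4, 23, 730, p2), (9770, 4, 23, 730, qa), (9770, 4, 23, 730, rd), (9770, 4, 23, 730, x3)}
(Emp ⋈ Assign) ⋈ Dept (natural join on pid): {(1420, 6, 30, 730, p2, Wes), (1420, 6, 30, 730, qa, Pat), (2420, 9, 17, 6720, k2, Rae), (3230, 9, 22, 730, p2, Wes), (3230, 9, 22, 730, qa, Pat), (3670, 1, 28, 730, p2, Wes), (3670, 1, 28, 730, qa, Pat), (460, 6, 35, 6720, k2, Rae), (5490, 2, 22, 6720, k2, Rae), (5840, 9, 4, 6720, k2, Rae), (6710, 4, 1, 6720, k2, Rae), (9500, 6, 23, 730, p2, Wes), (9500, 6, 23, 730, qa, Pat), (9770, 4, 23, 730, p2, Wes), (9770, 4, 23, 730, qa, Pat)}
Selection budget <= salary: {(1420, 6, 30, 730, p2, Wes), (1420, 6, 30, 730, qa, Pat), (3230, 9, 22, 730, p2, Wes), (3230, 9, 22, 730, qa, Pat), (3670, 1, 28, 730, p2, Wes), (3670, 1, 28, 730, qa, Pat), (9500, 6, 23, 730, p2, Wes), (9500, 6, 23, 730, qa, Pat), (9770, 4, 23, 730, p2, Wes), (9770, 4, 23, 730, qa, Pat)}
π[floor, salary, budget]: project onto (floor, salary, budget) (5 duplicate(s) eliminated) → {(1, 3670, 730), (4, 9770, 730), (6, 1420, 730), (6, 9500, 730), (9, 3230, 730)}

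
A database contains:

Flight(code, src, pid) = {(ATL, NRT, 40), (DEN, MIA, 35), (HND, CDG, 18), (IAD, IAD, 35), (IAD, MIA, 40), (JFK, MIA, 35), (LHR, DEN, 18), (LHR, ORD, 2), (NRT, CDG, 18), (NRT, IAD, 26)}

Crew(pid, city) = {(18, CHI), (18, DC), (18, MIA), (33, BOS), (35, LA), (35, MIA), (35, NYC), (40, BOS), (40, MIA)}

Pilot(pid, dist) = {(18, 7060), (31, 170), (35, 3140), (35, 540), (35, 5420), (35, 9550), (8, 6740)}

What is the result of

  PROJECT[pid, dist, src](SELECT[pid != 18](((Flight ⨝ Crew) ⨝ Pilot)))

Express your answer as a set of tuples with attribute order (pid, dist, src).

{(35, 3140, IAD), (35, 3140, MIA), (35, 540, IAD), (35, 540, MIA), (35, 5420, IAD), (35, 5420, MIA), (35, 9550, IAD), (35, 9550, MIA)}

Flight ⋈ Crew (natural join on pid): {(ATL, NRT, 40, BOS), (ATL, NRT, 40, MIA), (DEN, MIA, 35, LA), (DEN, MIA, 35, MIA), (DEN, MIA, 35, NYC), (HND, CDG, 18, CHI), (HND, CDG, 18, DC), (HND, CDG, 18, MIA), (IAD, IAD, 35, LA), (IAD, IAD, 35, MIA), (IAD, IAD, 35, NYC), (IAD, MIA, 40, BOS), (IAD, MIA, 40, MIA), (JFK, MIA, 35, LA), (JFK, MIA, 35, MIA), (JFK, MIA, 35, NYC), (LHR, DEN, 18, CHI), (LHR, DEN, 18, DC), (LHR, DEN, 18, MIA), (NRT, CDG, 18, CHI), (NRT, CDG, 18, DC), (NRT, CDG, 18, MIA)}
(Flight ⨝ Crew) ⋈ Pilot (natural join on pid): {(DEN, MIA, 35, LA, 3140), (DEN, MIA, 35, LA, 540), (DEN, MIA, 35, LA, 5420), (DEN, MIA, 35, LA, 9550), (DEN, MIA, 35, MIA, 3140), (DEN, MIA, 35, MIA, 540), (DEN, MIA, 35, MIA, 5420), (DEN, MIA, 35, MIA, 9550), (DEN, MIA, 35, NYC, 3140), (DEN, MIA, 35, NYC, 540), (DEN, MIA, 35, NYC, 5420), (DEN, MIA, 35, NYC, 9550), (HND, CDG, 18, CHI, 7060), (HND, CDG, 18, DC, 7060), (HND, CDG, 18, MIA, 7060), (IAD, IAD, 35, LA, 3140), (IAD, IAD, 35, LA, 540), (IAD, IAD, 35, LA, 5420), (IAD, IAD, 35, LA, 9550), (IAD, IAD, 35, MIA, 3140), (IAD, IAD, 35, MIA, 540), (IAD, IAD, 35, MIA, 5420), (IAD, IAD, 35, MIA, 9550), (IAD, IAD, 35, NYC, 3140), (IAD, IAD, 35, NYC, 540), (IAD, IAD, 35, NYC, 5420), (IAD, IAD, 35, NYC, 9550), (JFK, MIA, 35, LA, 3140), (JFK, MIA, 35, LA, 540), (JFK, MIA, 35, LA, 5420), (JFK, MIA, 35, LA, 9550), (JFK, MIA, 35, MIA, 3140), (JFK, MIA, 35, MIA, 540), (JFK, MIA, 35, MIA, 5420), (JFK, MIA, 35, MIA, 9550), (JFK, MIA, 35, NYC, 3140), (JFK, MIA, 35, NYC, 540), (JFK, MIA, 35, NYC, 5420), (JFK, MIA, 35, NYC, 9550), (LHR, DEN, 18, CHI, 7060), (LHR, DEN, 18, DC, 7060), (LHR, DEN, 18, MIA, 7060), (NRT, CDG, 18, CHI, 7060), (NRT, CDG, 18, DC, 7060), (NRT, CDG, 18, MIA, 7060)}
Filtering on pid != 18 leaves {(DEN, MIA, 35, LA, 3140), (DEN, MIA, 35, LA, 540), (DEN, MIA, 35, LA, 5420), (DEN, MIA, 35, LA, 9550), (DEN, MIA, 35, MIA, 3140), (DEN, MIA, 35, MIA, 540), (DEN, MIA, 35, MIA, 5420), (DEN, MIA, 35, MIA, 9550), (DEN, MIA, 35, NYC, 3140), (DEN, MIA, 35, NYC, 540), (DEN, MIA, 35, NYC, 5420), (DEN, MIA, 35, NYC, 9550), (IAD, IAD, 35, LA, 3140), (IAD, IAD, 35, LA, 540), (IAD, IAD, 35, LA, 5420), (IAD, IAD, 35, LA, 9550), (IAD, IAD, 35, MIA, 3140), (IAD, IAD, 35, MIA, 540), (IAD, IAD, 35, MIA, 5420), (IAD, IAD, 35, MIA, 9550), (IAD, IAD, 35, NYC, 3140), (IAD, IAD, 35, NYC, 540), (IAD, IAD, 35, NYC, 5420), (IAD, IAD, 35, NYC, 9550), (JFK, MIA, 35, LA, 3140), (JFK, MIA, 35, LA, 540), (JFK, MIA, 35, LA, 5420), (JFK, MIA, 35, LA, 9550), (JFK, MIA, 35, MIA, 3140), (JFK, MIA, 35, MIA, 540), (JFK, MIA, 35, MIA, 5420), (JFK, MIA, 35, MIA, 9550), (JFK, MIA, 35, NYC, 3140), (JFK, MIA, 35, NYC, 540), (JFK, MIA, 35, NYC, 5420), (JFK, MIA, 35, NYC, 9550)}.
π_{pid, dist, src} gives {(35, 3140, IAD), (35, 3140, MIA), (35, 540, IAD), (35, 540, MIA), (35, 5420, IAD), (35, 5420, MIA), (35, 9550, IAD), (35, 9550, MIA)} (28 duplicate(s) eliminated).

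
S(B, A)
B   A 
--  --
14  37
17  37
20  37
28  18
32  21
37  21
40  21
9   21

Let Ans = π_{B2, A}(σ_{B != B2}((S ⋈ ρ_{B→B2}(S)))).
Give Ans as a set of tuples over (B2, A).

{(14, 37), (17, 37), (20, 37), (32, 21), (37, 21), (40, 21), (9, 21)}

ρ[B→B2]: schema becomes (B2, A); tuples unchanged.
Joining S and ρ_{B→B2}(S) on A yields {(14, 37, 14), (14, 37, 17), (14, 37, 20), (17, 37, 14), (17, 37, 17), (17, 37, 20), (20, 37, 14), (20, 37, 17), (20, 37, 20), (28, 18, 28), (32, 21, 32), (32, 21, 37), (32, 21, 40), (32, 21, 9), (37, 21, 32), (37, 21, 37), (37, 21, 40), (37, 21, 9), (40, 21, 32), (40, 21, 37), (40, 21, 40), (40, 21, 9), (9, 21, 32), (9, 21, 37), (9, 21, 40), (9, 21, 9)}.
Apply σ_{B != B2}; surviving tuples: {(14, 37, 17), (14, 37, 20), (17, 37, 14), (17, 37, 20), (20, 37, 14), (20, 37, 17), (32, 21, 37), (32, 21, 40), (32, 21, 9), (37, 21, 32), (37, 21, 40), (37, 21, 9), (40, 21, 32), (40, 21, 37), (40, 21, 9), (9, 21, 32), (9, 21, 37), (9, 21, 40)}
π[B2, A]: project onto (B2, A) (11 duplicate(s) eliminated) → {(14, 37), (17, 37), (20, 37), (32, 21), (37, 21), (40, 21), (9, 21)}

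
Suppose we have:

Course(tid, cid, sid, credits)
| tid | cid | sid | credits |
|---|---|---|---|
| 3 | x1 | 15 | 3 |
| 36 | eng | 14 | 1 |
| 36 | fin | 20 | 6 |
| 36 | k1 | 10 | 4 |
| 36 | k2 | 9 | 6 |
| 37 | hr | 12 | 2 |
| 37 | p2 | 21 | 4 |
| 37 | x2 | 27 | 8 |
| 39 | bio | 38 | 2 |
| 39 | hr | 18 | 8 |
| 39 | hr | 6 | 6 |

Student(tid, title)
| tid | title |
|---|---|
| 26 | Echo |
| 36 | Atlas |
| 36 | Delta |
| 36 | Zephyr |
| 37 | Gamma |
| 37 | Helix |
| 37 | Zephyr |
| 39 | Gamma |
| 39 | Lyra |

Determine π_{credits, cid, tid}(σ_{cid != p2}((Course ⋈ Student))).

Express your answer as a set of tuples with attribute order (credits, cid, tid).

Course ⋈ Student (natural join on tid): {(36, eng, 14, 1, Atlas), (36, eng, 14, 1, Delta), (36, eng, 14, 1, Zephyr), (36, fin, 20, 6, Atlas), (36, fin, 20, 6, Delta), (36, fin, 20, 6, Zephyr), (36, k1, 10, 4, Atlas), (36, k1, 10, 4, Delta), (36, k1, 10, 4, Zephyr), (36, k2, 9, 6, Atlas), (36, k2, 9, 6, Delta), (36, k2, 9, 6, Zephyr), (37, hr, 12, 2, Gamma), (37, hr, 12, 2, Helix), (37, hr, 12, 2, Zephyr), (37, p2, 21, 4, Gamma), (37, p2, 21, 4, Helix), (37, p2, 21, 4, Zephyr), (37, x2, 27, 8, Gamma), (37, x2, 27, 8, Helix), (37, x2, 27, 8, Zephyr), (39, bio, 38, 2, Gamma), (39, bio, 38, 2, Lyra), (39, hr, 18, 8, Gamma), (39, hr, 18, 8, Lyra), (39, hr, 6, 6, Gamma), (39, hr, 6, 6, Lyra)}
Filtering on cid != p2 leaves {(36, eng, 14, 1, Atlas), (36, eng, 14, 1, Delta), (36, eng, 14, 1, Zephyr), (36, fin, 20, 6, Atlas), (36, fin, 20, 6, Delta), (36, fin, 20, 6, Zephyr), (36, k1, 10, 4, Atlas), (36, k1, 10, 4, Delta), (36, k1, 10, 4, Zephyr), (36, k2, 9, 6, Atlas), (36, k2, 9, 6, Delta), (36, k2, 9, 6, Zephyr), (37, hr, 12, 2, Gamma), (37, hr, 12, 2, Helix), (37, hr, 12, 2, Zephyr), (37, x2, 27, 8, Gamma), (37, x2, 27, 8, Helix), (37, x2, 27, 8, Zephyr), (39, bio, 38, 2, Gamma), (39, bio, 38, 2, Lyra), (39, hr, 18, 8, Gamma), (39, hr, 18, 8, Lyra), (39, hr, 6, 6, Gamma), (39, hr, 6, 6, Lyra)}.
π_{credits, cid, tid} gives {(1, eng, 36), (2, bio, 39), (2, hr, 37), (4, k1, 36), (6, fin, 36), (6, hr, 39), (6, k2, 36), (8, hr, 39), (8, x2, 37)} (15 duplicate(s) eliminated).

{(1, eng, 36), (2, bio, 39), (2, hr, 37), (4, k1, 36), (6, fin, 36), (6, hr, 39), (6, k2, 36), (8, hr, 39), (8, x2, 37)}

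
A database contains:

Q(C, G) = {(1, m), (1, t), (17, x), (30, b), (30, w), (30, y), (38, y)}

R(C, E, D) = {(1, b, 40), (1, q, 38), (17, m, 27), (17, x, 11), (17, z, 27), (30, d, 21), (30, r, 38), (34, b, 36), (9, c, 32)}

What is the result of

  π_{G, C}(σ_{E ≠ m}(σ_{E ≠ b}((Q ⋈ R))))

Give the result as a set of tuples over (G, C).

Natural join on C: {(1, m, b, 40), (1, m, q, 38), (1, t, b, 40), (1, t, q, 38), (17, x, m, 27), (17, x, x, 11), (17, x, z, 27), (30, b, d, 21), (30, b, r, 38), (30, w, d, 21), (30, w, r, 38), (30, y, d, 21), (30, y, r, 38)}
Selection E ≠ b: {(1, m, q, 38), (1, t, q, 38), (17, x, m, 27), (17, x, x, 11), (17, x, z, 27), (30, b, d, 21), (30, b, r, 38), (30, w, d, 21), (30, w, r, 38), (30, y, d, 21), (30, y, r, 38)}
Selection E ≠ m: {(1, m, q, 38), (1, t, q, 38), (17, x, x, 11), (17, x, z, 27), (30, b, d, 21), (30, b, r, 38), (30, w, d, 21), (30, w, r, 38), (30, y, d, 21), (30, y, r, 38)}
Keep only column(s) G, C (4 duplicate(s) eliminated): {(b, 30), (m, 1), (t, 1), (w, 30), (x, 17), (y, 30)}

{(b, 30), (m, 1), (t, 1), (w, 30), (x, 17), (y, 30)}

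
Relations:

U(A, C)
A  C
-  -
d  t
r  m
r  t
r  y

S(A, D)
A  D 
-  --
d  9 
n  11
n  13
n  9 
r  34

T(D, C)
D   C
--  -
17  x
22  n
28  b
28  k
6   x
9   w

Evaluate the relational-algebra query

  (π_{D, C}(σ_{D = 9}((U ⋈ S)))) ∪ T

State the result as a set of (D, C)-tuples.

{(17, x), (22, n), (28, b), (28, k), (6, x), (9, t), (9, w)}

Natural join on A: {(d, t, 9), (r, m, 34), (r, t, 34), (r, y, 34)}
Filtering on D = 9 leaves {(d, t, 9)}.
Keep only column(s) D, C: {(9, t)}
Set union of the two operands is {(17, x), (22, n), (28, b), (28, k), (6, x), (9, t), (9, w)}.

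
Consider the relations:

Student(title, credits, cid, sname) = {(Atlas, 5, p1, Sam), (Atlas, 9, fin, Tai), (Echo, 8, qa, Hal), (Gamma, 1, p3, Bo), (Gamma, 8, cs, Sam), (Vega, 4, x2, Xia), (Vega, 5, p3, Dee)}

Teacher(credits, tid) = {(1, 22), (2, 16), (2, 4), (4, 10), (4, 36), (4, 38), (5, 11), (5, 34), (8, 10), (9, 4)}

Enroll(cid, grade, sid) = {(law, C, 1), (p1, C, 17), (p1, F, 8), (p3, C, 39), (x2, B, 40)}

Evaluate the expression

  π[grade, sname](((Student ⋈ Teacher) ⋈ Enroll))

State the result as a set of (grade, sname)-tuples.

Natural join on credits: {(Atlas, 5, p1, Sam, 11), (Atlas, 5, p1, Sam, 34), (Atlas, 9, fin, Tai, 4), (Echo, 8, qa, Hal, 10), (Gamma, 1, p3, Bo, 22), (Gamma, 8, cs, Sam, 10), (Vega, 4, x2, Xia, 10), (Vega, 4, x2, Xia, 36), (Vega, 4, x2, Xia, 38), (Vega, 5, p3, Dee, 11), (Vega, 5, p3, Dee, 34)}
Natural join on cid: {(Atlas, 5, p1, Sam, 11, C, 17), (Atlas, 5, p1, Sam, 11, F, 8), (Atlas, 5, p1, Sam, 34, C, 17), (Atlas, 5, p1, Sam, 34, F, 8), (Gamma, 1, p3, Bo, 22, C, 39), (Vega, 4, x2, Xia, 10, B, 40), (Vega, 4, x2, Xia, 36, B, 40), (Vega, 4, x2, Xia, 38, B, 40), (Vega, 5, p3, Dee, 11, C, 39), (Vega, 5, p3, Dee, 34, C, 39)}
π[grade, sname]: project onto (grade, sname) (5 duplicate(s) eliminated) → {(B, Xia), (C, Bo), (C, Dee), (C, Sam), (F, Sam)}

{(B, Xia), (C, Bo), (C, Dee), (C, Sam), (F, Sam)}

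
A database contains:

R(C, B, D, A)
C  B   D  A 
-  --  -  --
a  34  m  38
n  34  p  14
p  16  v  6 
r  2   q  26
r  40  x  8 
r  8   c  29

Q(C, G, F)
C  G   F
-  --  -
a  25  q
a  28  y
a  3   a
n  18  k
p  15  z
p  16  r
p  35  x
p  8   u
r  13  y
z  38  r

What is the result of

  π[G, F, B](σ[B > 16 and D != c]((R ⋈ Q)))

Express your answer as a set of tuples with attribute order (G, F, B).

R ⋈ Q (natural join on C): {(a, 34, m, 38, 25, q), (a, 34, m, 38, 28, y), (a, 34, m, 38, 3, a), (n, 34, p, 14, 18, k), (p, 16, v, 6, 15, z), (p, 16, v, 6, 16, r), (p, 16, v, 6, 35, x), (p, 16, v, 6, 8, u), (r, 2, q, 26, 13, y), (r, 40, x, 8, 13, y), (r, 8, c, 29, 13, y)}
Selection B > 16 and D != c: {(a, 34, m, 38, 25, q), (a, 34, m, 38, 28, y), (a, 34, m, 38, 3, a), (n, 34, p, 14, 18, k), (r, 40, x, 8, 13, y)}
Projecting to G, F, B: {(13, y, 40), (18, k, 34), (25, q, 34), (28, y, 34), (3, a, 34)}

{(13, y, 40), (18, k, 34), (25, q, 34), (28, y, 34), (3, a, 34)}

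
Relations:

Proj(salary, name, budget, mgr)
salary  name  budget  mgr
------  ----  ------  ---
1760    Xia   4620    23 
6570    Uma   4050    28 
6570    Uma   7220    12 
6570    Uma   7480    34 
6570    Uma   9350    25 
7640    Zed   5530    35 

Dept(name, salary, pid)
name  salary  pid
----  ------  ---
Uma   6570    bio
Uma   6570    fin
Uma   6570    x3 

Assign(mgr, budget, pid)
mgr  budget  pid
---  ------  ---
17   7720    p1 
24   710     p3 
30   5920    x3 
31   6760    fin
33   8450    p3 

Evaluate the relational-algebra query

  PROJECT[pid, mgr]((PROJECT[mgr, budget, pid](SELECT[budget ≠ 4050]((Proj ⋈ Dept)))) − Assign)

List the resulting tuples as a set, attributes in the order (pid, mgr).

Joining Proj and Dept on salary, name yields {(6570, Uma, 4050, 28, bio), (6570, Uma, 4050, 28, fin), (6570, Uma, 4050, 28, x3), (6570, Uma, 7220, 12, bio), (6570, Uma, 7220, 12, fin), (6570, Uma, 7220, 12, x3), (6570, Uma, 7480, 34, bio), (6570, Uma, 7480, 34, fin), (6570, Uma, 7480, 34, x3), (6570, Uma, 9350, 25, bio), (6570, Uma, 9350, 25, fin), (6570, Uma, 9350, 25, x3)}.
Selection budget ≠ 4050: {(6570, Uma, 7220, 12, bio), (6570, Uma, 7220, 12, fin), (6570, Uma, 7220, 12, x3), (6570, Uma, 7480, 34, bio), (6570, Uma, 7480, 34, fin), (6570, Uma, 7480, 34, x3), (6570, Uma, 9350, 25, bio), (6570, Uma, 9350, 25, fin), (6570, Uma, 9350, 25, x3)}
π[mgr, budget, pid]: project onto (mgr, budget, pid) → {(12, 7220, bio), (12, 7220, fin), (12, 7220, x3), (25, 9350, bio), (25, 9350, fin), (25, 9350, x3), (34, 7480, bio), (34, 7480, fin), (34, 7480, x3)}
Difference: {(12, 7220, bio), (12, 7220, fin), (12, 7220, x3), (25, 9350, bio), (25, 9350, fin), (25, 9350, x3), (34, 7480, bio), (34, 7480, fin), (34, 7480, x3)} with {(17, 7720, p1), (24, 710, p3), (30, 5920, x3), (31, 6760, fin), (33, 8450, p3)} → {(12, 7220, bio), (12, 7220, fin), (12, 7220, x3), (25, 9350, bio), (25, 9350, fin), (25, 9350, x3), (34, 7480, bio), (34, 7480, fin), (34, 7480, x3)}
π[pid, mgr]: project onto (pid, mgr) → {(bio, 12), (bio, 25), (bio, 34), (fin, 12), (fin, 25), (fin, 34), (x3, 12), (x3, 25), (x3, 34)}

{(bio, 12), (bio, 25), (bio, 34), (fin, 12), (fin, 25), (fin, 34), (x3, 12), (x3, 25), (x3, 34)}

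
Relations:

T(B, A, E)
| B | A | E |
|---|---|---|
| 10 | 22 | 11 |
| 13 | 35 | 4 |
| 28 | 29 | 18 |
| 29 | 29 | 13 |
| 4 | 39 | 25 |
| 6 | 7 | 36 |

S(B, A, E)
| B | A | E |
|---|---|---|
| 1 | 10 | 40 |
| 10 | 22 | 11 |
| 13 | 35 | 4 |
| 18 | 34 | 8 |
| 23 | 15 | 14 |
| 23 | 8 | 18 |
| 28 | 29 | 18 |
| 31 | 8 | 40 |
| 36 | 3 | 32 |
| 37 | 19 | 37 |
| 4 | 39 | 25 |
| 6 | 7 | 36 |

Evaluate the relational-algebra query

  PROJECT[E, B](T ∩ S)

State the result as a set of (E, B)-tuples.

Taking the intersection: {(10, 22, 11), (13, 35, 4), (28, 29, 18), (4, 39, 25), (6, 7, 36)}
Projecting to E, B: {(11, 10), (18, 28), (25, 4), (36, 6), (4, 13)}

{(11, 10), (18, 28), (25, 4), (36, 6), (4, 13)}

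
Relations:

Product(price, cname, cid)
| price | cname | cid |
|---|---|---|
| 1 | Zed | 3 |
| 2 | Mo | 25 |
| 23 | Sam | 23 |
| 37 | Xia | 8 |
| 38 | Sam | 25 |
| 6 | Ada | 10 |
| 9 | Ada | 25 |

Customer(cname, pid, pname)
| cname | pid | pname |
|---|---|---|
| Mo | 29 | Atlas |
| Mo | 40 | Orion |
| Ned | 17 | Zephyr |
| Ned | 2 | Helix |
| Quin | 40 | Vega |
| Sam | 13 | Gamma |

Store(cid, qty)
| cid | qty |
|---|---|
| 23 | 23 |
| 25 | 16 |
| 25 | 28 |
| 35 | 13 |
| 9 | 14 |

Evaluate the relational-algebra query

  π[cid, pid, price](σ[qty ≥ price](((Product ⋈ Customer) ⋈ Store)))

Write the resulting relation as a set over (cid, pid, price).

{(23, 13, 23), (25, 29, 2), (25, 40, 2)}

Natural join on cname: {(2, Mo, 25, 29, Atlas), (2, Mo, 25, 40, Orion), (23, Sam, 23, 13, Gamma), (38, Sam, 25, 13, Gamma)}
Natural join on cid: {(2, Mo, 25, 29, Atlas, 16), (2, Mo, 25, 29, Atlas, 28), (2, Mo, 25, 40, Orion, 16), (2, Mo, 25, 40, Orion, 28), (23, Sam, 23, 13, Gamma, 23), (38, Sam, 25, 13, Gamma, 16), (38, Sam, 25, 13, Gamma, 28)}
Selection qty ≥ price: {(2, Mo, 25, 29, Atlas, 16), (2, Mo, 25, 29, Atlas, 28), (2, Mo, 25, 40, Orion, 16), (2, Mo, 25, 40, Orion, 28), (23, Sam, 23, 13, Gamma, 23)}
Projecting to cid, pid, price (2 duplicate(s) eliminated): {(23, 13, 23), (25, 29, 2), (25, 40, 2)}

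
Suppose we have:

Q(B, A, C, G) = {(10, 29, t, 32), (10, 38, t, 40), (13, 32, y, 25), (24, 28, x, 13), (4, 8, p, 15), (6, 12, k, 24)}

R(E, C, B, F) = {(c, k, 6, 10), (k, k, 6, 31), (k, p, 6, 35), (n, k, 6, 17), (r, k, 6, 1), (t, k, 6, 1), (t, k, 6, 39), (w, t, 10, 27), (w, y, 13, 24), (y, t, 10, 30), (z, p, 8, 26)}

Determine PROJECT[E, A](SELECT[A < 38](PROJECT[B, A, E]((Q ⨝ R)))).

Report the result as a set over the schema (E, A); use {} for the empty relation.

{(c, 12), (k, 12), (n, 12), (r, 12), (t, 12), (w, 29), (w, 32), (y, 29)}

Q ⋈ R (natural join on B, C): {(10, 29, t, 32, w, 27), (10, 29, t, 32, y, 30), (10, 38, t, 40, w, 27), (10, 38, t, 40, y, 30), (13, 32, y, 25, w, 24), (6, 12, k, 24, c, 10), (6, 12, k, 24, k, 31), (6, 12, k, 24, n, 17), (6, 12, k, 24, r, 1), (6, 12, k, 24, t, 1), (6, 12, k, 24, t, 39)}
π[B, A, E]: project onto (B, A, E) (1 duplicate(s) eliminated) → {(10, 29, w), (10, 29, y), (10, 38, w), (10, 38, y), (13, 32, w), (6, 12, c), (6, 12, k), (6, 12, n), (6, 12, r), (6, 12, t)}
Filtering on A < 38 leaves {(10, 29, w), (10, 29, y), (13, 32, w), (6, 12, c), (6, 12, k), (6, 12, n), (6, 12, r), (6, 12, t)}.
π[E, A]: project onto (E, A) → {(c, 12), (k, 12), (n, 12), (r, 12), (t, 12), (w, 29), (w, 32), (y, 29)}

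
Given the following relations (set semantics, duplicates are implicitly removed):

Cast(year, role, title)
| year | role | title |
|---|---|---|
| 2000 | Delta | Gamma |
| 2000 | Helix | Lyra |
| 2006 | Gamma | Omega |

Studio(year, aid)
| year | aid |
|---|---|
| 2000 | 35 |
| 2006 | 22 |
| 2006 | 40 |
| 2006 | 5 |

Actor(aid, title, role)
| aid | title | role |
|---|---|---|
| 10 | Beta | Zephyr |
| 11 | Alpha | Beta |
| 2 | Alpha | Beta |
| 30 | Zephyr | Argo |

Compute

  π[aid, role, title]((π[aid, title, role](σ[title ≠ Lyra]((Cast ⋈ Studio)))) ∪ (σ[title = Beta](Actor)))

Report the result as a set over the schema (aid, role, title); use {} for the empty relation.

{(10, Zephyr, Beta), (22, Gamma, Omega), (35, Delta, Gamma), (40, Gamma, Omega), (5, Gamma, Omega)}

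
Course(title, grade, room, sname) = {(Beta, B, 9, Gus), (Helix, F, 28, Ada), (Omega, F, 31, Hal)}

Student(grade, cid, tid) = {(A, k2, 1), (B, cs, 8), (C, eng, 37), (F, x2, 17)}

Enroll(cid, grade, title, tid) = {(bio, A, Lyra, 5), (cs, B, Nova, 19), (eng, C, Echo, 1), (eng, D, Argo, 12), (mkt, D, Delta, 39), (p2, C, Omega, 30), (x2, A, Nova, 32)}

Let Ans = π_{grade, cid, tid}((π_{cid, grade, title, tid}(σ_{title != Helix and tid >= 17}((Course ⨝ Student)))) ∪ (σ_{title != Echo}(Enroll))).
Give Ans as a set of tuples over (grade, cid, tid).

Course ⋈ Student (natural join on grade): {(Beta, B, 9, Gus, cs, 8), (Helix, F, 28, Ada, x2, 17), (Omega, F, 31, Hal, x2, 17)}
σ[title != Helix and tid >= 17]: keep tuples satisfying title != Helix and tid >= 17 → {(Omega, F, 31, Hal, x2, 17)}
Projecting to cid, grade, title, tid: {(x2, F, Omega, 17)}
σ[title != Echo]: keep tuples satisfying title != Echo → {(bio, A, Lyra, 5), (cs, B, Nova, 19), (eng, D, Argo, 12), (mkt, D, Delta, 39), (p2, C, Omega, 30), (x2, A, Nova, 32)}
Union: {(x2, F, Omega, 17)} with {(bio, A, Lyra, 5), (cs, B, Nova, 19), (eng, D, Argo, 12), (mkt, D, Delta, 39), (p2, C, Omega, 30), (x2, A, Nova, 32)} → {(bio, A, Lyra, 5), (cs, B, Nova, 19), (eng, D, Argo, 12), (mkt, D, Delta, 39), (p2, C, Omega, 30), (x2, A, Nova, 32), (x2, F, Omega, 17)}
Projecting to grade, cid, tid: {(A, bio, 5), (A, x2, 32), (B, cs, 19), (C, p2, 30), (D, eng, 12), (D, mkt, 39), (F, x2, 17)}

{(A, bio, 5), (A, x2, 32), (B, cs, 19), (C, p2, 30), (D, eng, 12), (D, mkt, 39), (F, x2, 17)}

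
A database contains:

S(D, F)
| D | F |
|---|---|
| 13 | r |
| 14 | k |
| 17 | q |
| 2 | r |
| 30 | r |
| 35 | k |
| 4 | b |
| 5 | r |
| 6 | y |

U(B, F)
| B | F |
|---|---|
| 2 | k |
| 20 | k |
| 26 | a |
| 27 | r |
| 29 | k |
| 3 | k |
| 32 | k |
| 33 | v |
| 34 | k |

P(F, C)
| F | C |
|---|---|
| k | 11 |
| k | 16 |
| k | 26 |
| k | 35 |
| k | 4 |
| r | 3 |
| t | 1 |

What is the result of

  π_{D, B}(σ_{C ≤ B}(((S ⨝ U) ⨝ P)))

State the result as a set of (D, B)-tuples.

S ⋈ U (natural join on F): {(13, r, 27), (14, k, 2), (14, k, 20), (14, k, 29), (14, k, 3), (14, k, 32), (14, k, 34), (2, r, 27), (30, r, 27), (35, k, 2), (35, k, 20), (35, k, 29), (35, k, 3), (35, k, 32), (35, k, 34), (5, r, 27)}
(S ⨝ U) ⋈ P (natural join on F): {(13, r, 27, 3), (14, k, 2, 11), (14, k, 2, 16), (14, k, 2, 26), (14, k, 2, 35), (14, k, 2, 4), (14, k, 20, 11), (14, k, 20, 16), (14, k, 20, 26), (14, k, 20, 35), (14, k, 20, 4), (14, k, 29, 11), (14, k, 29, 16), (14, k, 29, 26), (14, k, 29, 35), (14, k, 29, 4), (14, k, 3, 11), (14, k, 3, 16), (14, k, 3, 26), (14, k, 3, 35), (14, k, 3, 4), (14, k, 32, 11), (14, k, 32, 16), (14, k, 32, 26), (14, k, 32, 35), (14, k, 32, 4), (14, k, 34, 11), (14, k, 34, 16), (14, k, 34, 26), (14, k, 34, 35), (14, k, 34, 4), (2, r, 27, 3), (30, r, 27, 3), (35, k, 2, 11), (35, k, 2, 16), (35, k, 2, 26), (35, k, 2, 35), (35, k, 2, 4), (35, k, 20, 11), (35, k, 20, 16), (35, k, 20, 26), (35, k, 20, 35), (35, k, 20, 4), (35, k, 29, 11), (35, k, 29, 16), (35, k, 29, 26), (35, k, 29, 35), (35, k, 29, 4), (35, k, 3, 11), (35, k, 3, 16), (35, k, 3, 26), (35, k, 3, 35), (35, k, 3, 4), (35, k, 32, 11), (35, k, 32, 16), (35, k, 32, 26), (35, k, 32, 35), (35, k, 32, 4), (35, k, 34, 11), (35, k, 34, 16), (35, k, 34, 26), (35, k, 34, 35), (35, k, 34, 4), (5, r, 27, 3)}
σ[C ≤ B]: keep tuples satisfying C ≤ B → {(13, r, 27, 3), (14, k, 20, 11), (14, k, 20, 16), (14, k, 20, 4), (14, k, 29, 11), (14, k, 29, 16), (14, k, 29, 26), (14, k, 29, 4), (14, k, 32, 11), (14, k, 32, 16), (14, k, 32, 26), (14, k, 32, 4), (14, k, 34, 11), (14, k, 34, 16), (14, k, 34, 26), (14, k, 34, 4), (2, r, 27, 3), (30, r, 27, 3), (35, k, 20, 11), (35, k, 20, 16), (35, k, 20, 4), (35, k, 29, 11), (35, k, 29, 16), (35, k, 29, 26), (35, k, 29, 4), (35, k, 32, 11), (35, k, 32, 16), (35, k, 32, 26), (35, k, 32, 4), (35, k, 34, 11), (35, k, 34, 16), (35, k, 34, 26), (35, k, 34, 4), (5, r, 27, 3)}
Projecting to D, B (22 duplicate(s) eliminated): {(13, 27), (14, 20), (14, 29), (14, 32), (14, 34), (2, 27), (30, 27), (35, 20), (35, 29), (35, 32), (35, 34), (5, 27)}

{(13, 27), (14, 20), (14, 29), (14, 32), (14, 34), (2, 27), (30, 27), (35, 20), (35, 29), (35, 32), (35, 34), (5, 27)}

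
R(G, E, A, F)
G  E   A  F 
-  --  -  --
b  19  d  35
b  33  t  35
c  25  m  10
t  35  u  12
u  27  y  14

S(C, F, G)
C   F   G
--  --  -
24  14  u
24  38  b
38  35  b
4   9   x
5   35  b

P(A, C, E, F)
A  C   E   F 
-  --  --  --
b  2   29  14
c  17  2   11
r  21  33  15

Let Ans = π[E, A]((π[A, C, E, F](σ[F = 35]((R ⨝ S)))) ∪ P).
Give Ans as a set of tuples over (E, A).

Joining R and S on G, F yields {(b, 19, d, 35, 38), (b, 19, d, 35, 5), (b, 33, t, 35, 38), (b, 33, t, 35, 5), (u, 27, y, 14, 24)}.
Apply σ_{F = 35}; surviving tuples: {(b, 19, d, 35, 38), (b, 19, d, 35, 5), (b, 33, t, 35, 38), (b, 33, t, 35, 5)}
Projecting to A, C, E, F: {(d, 38, 19, 35), (d, 5, 19, 35), (t, 38, 33, 35), (t, 5, 33, 35)}
Union: {(d, 38, 19, 35), (d, 5, 19, 35), (t, 38, 33, 35), (t, 5, 33, 35)} with {(b, 2, 29, 14), (c, 17, 2, 11), (r, 21, 33, 15)} → {(b, 2, 29, 14), (c, 17, 2, 11), (d, 38, 19, 35), (d, 5, 19, 35), (r, 21, 33, 15), (t, 38, 33, 35), (t, 5, 33, 35)}
Projecting to E, A (2 duplicate(s) eliminated): {(19, d), (2, c), (29, b), (33, r), (33, t)}

{(19, d), (2, c), (29, b), (33, r), (33, t)}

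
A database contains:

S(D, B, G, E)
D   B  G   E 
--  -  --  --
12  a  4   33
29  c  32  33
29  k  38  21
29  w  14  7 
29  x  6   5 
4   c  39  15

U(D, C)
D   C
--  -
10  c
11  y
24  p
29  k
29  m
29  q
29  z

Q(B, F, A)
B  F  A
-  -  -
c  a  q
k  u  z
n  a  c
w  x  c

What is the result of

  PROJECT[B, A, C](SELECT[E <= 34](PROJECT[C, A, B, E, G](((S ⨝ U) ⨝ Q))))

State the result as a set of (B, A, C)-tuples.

Joining S and U on D yields {(29, c, 32, 33, k), (29, c, 32, 33, m), (29, c, 32, 33, q), (29, c, 32, 33, z), (29, k, 38, 21, k), (29, k, 38, 21, m), (29, k, 38, 21, q), (29, k, 38, 21, z), (29, w, 14, 7, k), (29, w, 14, 7, m), (29, w, 14, 7, q), (29, w, 14, 7, z), (29, x, 6, 5, k), (29, x, 6, 5, m), (29, x, 6, 5, q), (29, x, 6, 5, z)}.
Joining (S ⨝ U) and Q on B yields {(29, c, 32, 33, k, a, q), (29, c, 32, 33, m, a, q), (29, c, 32, 33, q, a, q), (29, c, 32, 33, z, a, q), (29, k, 38, 21, k, u, z), (29, k, 38, 21, m, u, z), (29, k, 38, 21, q, u, z), (29, k, 38, 21, z, u, z), (29, w, 14, 7, k, x, c), (29, w, 14, 7, m, x, c), (29, w, 14, 7, q, x, c), (29, w, 14, 7, z, x, c)}.
π[C, A, B, E, G]: project onto (C, A, B, E, G) → {(k, c, w, 7, 14), (k, q, c, 33, 32), (k, z, k, 21, 38), (m, c, w, 7, 14), (m, q, c, 33, 32), (m, z, k, 21, 38), (q, c, w, 7, 14), (q, q, c, 33, 32), (q, z, k, 21, 38), (z, c, w, 7, 14), (z, q, c, 33, 32), (z, z, k, 21, 38)}
Selection E <= 34: {(k, c, w, 7, 14), (k, q, c, 33, 32), (k, z, k, 21, 38), (m, c, w, 7, 14), (m, q, c, 33, 32), (m, z, k, 21, 38), (q, c, w, 7, 14), (q, q, c, 33, 32), (q, z, k, 21, 38), (z, c, w, 7, 14), (z, q, c, 33, 32), (z, z, k, 21, 38)}
π[B, A, C]: project onto (B, A, C) → {(c, q, k), (c, q, m), (c, q, q), (c, q, z), (k, z, k), (k, z, m), (k, z, q), (k, z, z), (w, c, k), (w, c, m), (w, c, q), (w, c, z)}

{(c, q, k), (c, q, m), (c, q, q), (c, q, z), (k, z, k), (k, z, m), (k, z, q), (k, z, z), (w, c, k), (w, c, m), (w, c, q), (w, c, z)}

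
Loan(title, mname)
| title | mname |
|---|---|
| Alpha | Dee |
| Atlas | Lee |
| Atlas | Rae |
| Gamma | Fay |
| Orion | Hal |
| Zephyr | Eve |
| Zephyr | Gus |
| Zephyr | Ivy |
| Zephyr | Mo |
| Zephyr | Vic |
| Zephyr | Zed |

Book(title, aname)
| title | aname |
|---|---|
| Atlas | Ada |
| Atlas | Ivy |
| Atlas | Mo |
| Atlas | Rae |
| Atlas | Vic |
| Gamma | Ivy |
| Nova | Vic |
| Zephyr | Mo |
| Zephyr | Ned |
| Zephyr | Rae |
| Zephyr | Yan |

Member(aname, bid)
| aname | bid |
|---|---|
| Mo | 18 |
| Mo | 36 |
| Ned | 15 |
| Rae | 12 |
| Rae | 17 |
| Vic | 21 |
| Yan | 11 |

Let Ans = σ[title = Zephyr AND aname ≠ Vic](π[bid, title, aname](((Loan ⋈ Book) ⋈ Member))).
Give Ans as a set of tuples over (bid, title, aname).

Joining Loan and Book on title yields {(Atlas, Lee, Ada), (Atlas, Lee, Ivy), (Atlas, Lee, Mo), (Atlas, Lee, Rae), (Atlas, Lee, Vic), (Atlas, Rae, Ada), (Atlas, Rae, Ivy), (Atlas, Rae, Mo), (Atlas, Rae, Rae), (Atlas, Rae, Vic), (Gamma, Fay, Ivy), (Zephyr, Eve, Mo), (Zephyr, Eve, Ned), (Zephyr, Eve, Rae), (Zephyr, Eve, Yan), (Zephyr, Gus, Mo), (Zephyr, Gus, Ned), (Zephyr, Gus, Rae), (Zephyr, Gus, Yan), (Zephyr, Ivy, Mo), (Zephyr, Ivy, Ned), (Zephyr, Ivy, Rae), (Zephyr, Ivy, Yan), (Zephyr, Mo, Mo), (Zephyr, Mo, Ned), (Zephyr, Mo, Rae), (Zephyr, Mo, Yan), (Zephyr, Vic, Mo), (Zephyr, Vic, Ned), (Zephyr, Vic, Rae), (Zephyr, Vic, Yan), (Zephyr, Zed, Mo), (Zephyr, Zed, Ned), (Zephyr, Zed, Rae), (Zephyr, Zed, Yan)}.
Joining (Loan ⋈ Book) and Member on aname yields {(Atlas, Lee, Mo, 18), (Atlas, Lee, Mo, 36), (Atlas, Lee, Rae, 12), (Atlas, Lee, Rae, 17), (Atlas, Lee, Vic, 21), (Atlas, Rae, Mo, 18), (Atlas, Rae, Mo, 36), (Atlas, Rae, Rae, 12), (Atlas, Rae, Rae, 17), (Atlas, Rae, Vic, 21), (Zephyr, Eve, Mo, 18), (Zephyr, Eve, Mo, 36), (Zephyr, Eve, Ned, 15), (Zephyr, Eve, Rae, 12), (Zephyr, Eve, Rae, 17), (Zephyr, Eve, Yan, 11), (Zephyr, Gus, Mo, 18), (Zephyr, Gus, Mo, 36), (Zephyr, Gus, Ned, 15), (Zephyr, Gus, Rae, 12), (Zephyr, Gus, Rae, 17), (Zephyr, Gus, Yan, 11), (Zephyr, Ivy, Mo, 18), (Zephyr, Ivy, Mo, 36), (Zephyr, Ivy, Ned, 15), (Zephyr, Ivy, Rae, 12), (Zephyr, Ivy, Rae, 17), (Zephyr, Ivy, Yan, 11), (Zephyr, Mo, Mo, 18), (Zephyr, Mo, Mo, 36), (Zephyr, Mo, Ned, 15), (Zephyr, Mo, Rae, 12), (Zephyr, Mo, Rae, 17), (Zephyr, Mo, Yan, 11), (Zephyr, Vic, Mo, 18), (Zephyr, Vic, Mo, 36), (Zephyr, Vic, Ned, 15), (Zephyr, Vic, Rae, 12), (Zephyr, Vic, Rae, 17), (Zephyr, Vic, Yan, 11), (Zephyr, Zed, Mo, 18), (Zephyr, Zed, Mo, 36), (Zephyr, Zed, Ned, 15), (Zephyr, Zed, Rae, 12), (Zephyr, Zed, Rae, 17), (Zephyr, Zed, Yan, 11)}.
Keep only column(s) bid, title, aname (35 duplicate(s) eliminated): {(11, Zephyr, Yan), (12, Atlas, Rae), (12, Zephyr, Rae), (15, Zephyr, Ned), (17, Atlas, Rae), (17, Zephyr, Rae), (18, Atlas, Mo), (18, Zephyr, Mo), (21, Atlas, Vic), (36, Atlas, Mo), (36, Zephyr, Mo)}
Apply σ_{title = Zephyr AND aname ≠ Vic}; surviving tuples: {(11, Zephyr, Yan), (12, Zephyr, Rae), (15, Zephyr, Ned), (17, Zephyr, Rae), (18, Zephyr, Mo), (36, Zephyr, Mo)}

{(11, Zephyr, Yan), (12, Zephyr, Rae), (15, Zephyr, Ned), (17, Zephyr, Rae), (18, Zephyr, Mo), (36, Zephyr, Mo)}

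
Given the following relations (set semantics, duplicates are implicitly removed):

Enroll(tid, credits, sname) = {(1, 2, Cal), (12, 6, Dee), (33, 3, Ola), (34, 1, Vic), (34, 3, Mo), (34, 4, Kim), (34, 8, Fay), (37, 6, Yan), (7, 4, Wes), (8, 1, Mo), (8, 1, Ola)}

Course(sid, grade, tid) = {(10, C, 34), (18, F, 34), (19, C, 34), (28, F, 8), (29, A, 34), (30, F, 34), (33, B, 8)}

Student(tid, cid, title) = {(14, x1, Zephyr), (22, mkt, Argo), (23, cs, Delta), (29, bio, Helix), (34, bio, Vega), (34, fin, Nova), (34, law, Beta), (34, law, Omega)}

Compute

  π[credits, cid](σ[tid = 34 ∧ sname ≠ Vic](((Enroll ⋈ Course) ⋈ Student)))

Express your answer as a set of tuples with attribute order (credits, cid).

{(3, bio), (3, fin), (3, law), (4, bio), (4, fin), (4, law), (8, bio), (8, fin), (8, law)}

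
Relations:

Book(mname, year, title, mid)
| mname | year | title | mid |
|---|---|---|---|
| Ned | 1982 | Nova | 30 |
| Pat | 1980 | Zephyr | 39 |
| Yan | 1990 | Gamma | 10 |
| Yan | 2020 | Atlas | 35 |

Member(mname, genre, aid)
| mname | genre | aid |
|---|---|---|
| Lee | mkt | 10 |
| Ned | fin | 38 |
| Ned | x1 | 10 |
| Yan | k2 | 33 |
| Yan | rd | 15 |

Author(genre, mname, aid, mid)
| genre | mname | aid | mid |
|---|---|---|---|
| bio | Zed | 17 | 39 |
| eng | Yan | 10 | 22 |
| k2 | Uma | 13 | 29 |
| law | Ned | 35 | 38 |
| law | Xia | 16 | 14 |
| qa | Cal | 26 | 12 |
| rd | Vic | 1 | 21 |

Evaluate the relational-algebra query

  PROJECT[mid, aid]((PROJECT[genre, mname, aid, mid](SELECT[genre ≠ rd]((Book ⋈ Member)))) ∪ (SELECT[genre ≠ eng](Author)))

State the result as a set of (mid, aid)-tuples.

Joining Book and Member on mname yields {(Ned, 1982, Nova, 30, fin, 38), (Ned, 1982, Nova, 30, x1, 10), (Yan, 1990, Gamma, 10, k2, 33), (Yan, 1990, Gamma, 10, rd, 15), (Yan, 2020, Atlas, 35, k2, 33), (Yan, 2020, Atlas, 35, rd, 15)}.
Filtering on genre ≠ rd leaves {(Ned, 1982, Nova, 30, fin, 38), (Ned, 1982, Nova, 30, x1, 10), (Yan, 1990, Gamma, 10, k2, 33), (Yan, 2020, Atlas, 35, k2, 33)}.
π[genre, mname, aid, mid]: project onto (genre, mname, aid, mid) → {(fin, Ned, 38, 30), (k2, Yan, 33, 10), (k2, Yan, 33, 35), (x1, Ned, 10, 30)}
Filtering on genre ≠ eng leaves {(bio, Zed, 17, 39), (k2, Uma, 13, 29), (law, Ned, 35, 38), (law, Xia, 16, 14), (qa, Cal, 26, 12), (rd, Vic, 1, 21)}.
Taking the union: {(bio, Zed, 17, 39), (fin, Ned, 38, 30), (k2, Uma, 13, 29), (k2, Yan, 33, 10), (k2, Yan, 33, 35), (law, Ned, 35, 38), (law, Xia, 16, 14), (qa, Cal, 26, 12), (rd, Vic, 1, 21), (x1, Ned, 10, 30)}
π[mid, aid]: project onto (mid, aid) → {(10, 33), (12, 26), (14, 16), (21, 1), (29, 13), (30, 10), (30, 38), (35, 33), (38, 35), (39, 17)}

{(10, 33), (12, 26), (14, 16), (21, 1), (29, 13), (30, 10), (30, 38), (35, 33), (38, 35), (39, 17)}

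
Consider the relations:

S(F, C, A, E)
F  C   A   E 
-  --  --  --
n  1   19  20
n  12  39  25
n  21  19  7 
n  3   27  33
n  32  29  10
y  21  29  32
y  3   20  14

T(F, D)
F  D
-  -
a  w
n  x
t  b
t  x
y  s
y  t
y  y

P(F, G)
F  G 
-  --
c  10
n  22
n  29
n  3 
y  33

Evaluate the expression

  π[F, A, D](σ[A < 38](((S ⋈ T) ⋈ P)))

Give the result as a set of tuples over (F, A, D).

{(n, 19, x), (n, 27, x), (n, 29, x), (y, 20, s), (y, 20, t), (y, 20, y), (y, 29, s), (y, 29, t), (y, 29, y)}

Natural join on F: {(n, 1, 19, 20, x), (n, 12, 39, 25, x), (n, 21, 19, 7, x), (n, 3, 27, 33, x), (n, 32, 29, 10, x), (y, 21, 29, 32, s), (y, 21, 29, 32, t), (y, 21, 29, 32, y), (y, 3, 20, 14, s), (y, 3, 20, 14, t), (y, 3, 20, 14, y)}
Natural join on F: {(n, 1, 19, 20, x, 22), (n, 1, 19, 20, x, 29), (n, 1, 19, 20, x, 3), (n, 12, 39, 25, x, 22), (n, 12, 39, 25, x, 29), (n, 12, 39, 25, x, 3), (n, 21, 19, 7, x, 22), (n, 21, 19, 7, x, 29), (n, 21, 19, 7, x, 3), (n, 3, 27, 33, x, 22), (n, 3, 27, 33, x, 29), (n, 3, 27, 33, x, 3), (n, 32, 29, 10, x, 22), (n, 32, 29, 10, x, 29), (n, 32, 29, 10, x, 3), (y, 21, 29, 32, s, 33), (y, 21, 29, 32, t, 33), (y, 21, 29, 32, y, 33), (y, 3, 20, 14, s, 33), (y, 3, 20, 14, t, 33), (y, 3, 20, 14, y, 33)}
Filtering on A < 38 leaves {(n, 1, 19, 20, x, 22), (n, 1, 19, 20, x, 29), (n, 1, 19, 20, x, 3), (n, 21, 19, 7, x, 22), (n, 21, 19, 7, x, 29), (n, 21, 19, 7, x, 3), (n, 3, 27, 33, x, 22), (n, 3, 27, 33, x, 29), (n, 3, 27, 33, x, 3), (n, 32, 29, 10, x, 22), (n, 32, 29, 10, x, 29), (n, 32, 29, 10, x, 3), (y, 21, 29, 32, s, 33), (y, 21, 29, 32, t, 33), (y, 21, 29, 32, y, 33), (y, 3, 20, 14, s, 33), (y, 3, 20, 14, t, 33), (y, 3, 20, 14, y, 33)}.
Projecting to F, A, D (9 duplicate(s) eliminated): {(n, 19, x), (n, 27, x), (n, 29, x), (y, 20, s), (y, 20, t), (y, 20, y), (y, 29, s), (y, 29, t), (y, 29, y)}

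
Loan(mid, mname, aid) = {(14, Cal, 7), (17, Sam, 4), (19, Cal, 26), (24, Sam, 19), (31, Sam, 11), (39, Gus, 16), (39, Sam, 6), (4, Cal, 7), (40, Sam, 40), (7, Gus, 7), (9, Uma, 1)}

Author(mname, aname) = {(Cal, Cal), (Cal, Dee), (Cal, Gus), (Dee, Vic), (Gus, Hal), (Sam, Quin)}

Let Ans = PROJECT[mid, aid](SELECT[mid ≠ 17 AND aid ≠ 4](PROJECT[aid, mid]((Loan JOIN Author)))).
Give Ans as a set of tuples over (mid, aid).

Natural join on mname: {(14, Cal, 7, Cal), (14, Cal, 7, Dee), (14, Cal, 7, Gus), (17, Sam, 4, Quin), (19, Cal, 26, Cal), (19, Cal, 26, Dee), (19, Cal, 26, Gus), (24, Sam, 19, Quin), (31, Sam, 11, Quin), (39, Gus, 16, Hal), (39, Sam, 6, Quin), (4, Cal, 7, Cal), (4, Cal, 7, Dee), (4, Cal, 7, Gus), (40, Sam, 40, Quin), (7, Gus, 7, Hal)}
π[aid, mid]: project onto (aid, mid) (6 duplicate(s) eliminated) → {(11, 31), (16, 39), (19, 24), (26, 19), (4, 17), (40, 40), (6, 39), (7, 14), (7, 4), (7, 7)}
Filtering on mid ≠ 17 AND aid ≠ 4 leaves {(11, 31), (16, 39), (19, 24), (26, 19), (40, 40), (6, 39), (7, 14), (7, 4), (7, 7)}.
π[mid, aid]: project onto (mid, aid) → {(14, 7), (19, 26), (24, 19), (31, 11), (39, 16), (39, 6), (4, 7), (40, 40), (7, 7)}

{(14, 7), (19, 26), (24, 19), (31, 11), (39, 16), (39, 6), (4, 7), (40, 40), (7, 7)}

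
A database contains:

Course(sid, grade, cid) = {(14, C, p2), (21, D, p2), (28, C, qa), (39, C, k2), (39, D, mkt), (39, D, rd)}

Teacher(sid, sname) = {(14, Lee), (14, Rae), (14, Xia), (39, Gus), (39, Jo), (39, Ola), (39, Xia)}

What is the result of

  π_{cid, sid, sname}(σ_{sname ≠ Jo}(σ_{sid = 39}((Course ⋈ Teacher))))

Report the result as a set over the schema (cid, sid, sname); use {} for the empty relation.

Natural join on sid: {(14, C, p2, Lee), (14, C, p2, Rae), (14, C, p2, Xia), (39, C, k2, Gus), (39, C, k2, Jo), (39, C, k2, Ola), (39, C, k2, Xia), (39, D, mkt, Gus), (39, D, mkt, Jo), (39, D, mkt, Ola), (39, D, mkt, Xia), (39, D, rd, Gus), (39, D, rd, Jo), (39, D, rd, Ola), (39, D, rd, Xia)}
Filtering on sid = 39 leaves {(39, C, k2, Gus), (39, C, k2, Jo), (39, C, k2, Ola), (39, C, k2, Xia), (39, D, mkt, Gus), (39, D, mkt, Jo), (39, D, mkt, Ola), (39, D, mkt, Xia), (39, D, rd, Gus), (39, D, rd, Jo), (39, D, rd, Ola), (39, D, rd, Xia)}.
Filtering on sname ≠ Jo leaves {(39, C, k2, Gus), (39, C, k2, Ola), (39, C, k2, Xia), (39, D, mkt, Gus), (39, D, mkt, Ola), (39, D, mkt, Xia), (39, D, rd, Gus), (39, D, rd, Ola), (39, D, rd, Xia)}.
π[cid, sid, sname]: project onto (cid, sid, sname) → {(k2, 39, Gus), (k2, 39, Ola), (k2, 39, Xia), (mkt, 39, Gus), (mkt, 39, Ola), (mkt, 39, Xia), (rd, 39, Gus), (rd, 39, Ola), (rd, 39, Xia)}

{(k2, 39, Gus), (k2, 39, Ola), (k2, 39, Xia), (mkt, 39, Gus), (mkt, 39, Ola), (mkt, 39, Xia), (rd, 39, Gus), (rd, 39, Ola), (rd, 39, Xia)}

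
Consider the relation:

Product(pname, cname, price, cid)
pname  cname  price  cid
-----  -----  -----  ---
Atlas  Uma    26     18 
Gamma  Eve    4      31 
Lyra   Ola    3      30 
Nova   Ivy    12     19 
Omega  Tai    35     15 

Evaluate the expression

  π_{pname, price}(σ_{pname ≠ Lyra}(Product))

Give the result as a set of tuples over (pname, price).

Selection pname ≠ Lyra: {(Atlas, Uma, 26, 18), (Gamma, Eve, 4, 31), (Nova, Ivy, 12, 19), (Omega, Tai, 35, 15)}
Projecting to pname, price: {(Atlas, 26), (Gamma, 4), (Nova, 12), (Omega, 35)}

{(Atlas, 26), (Gamma, 4), (Nova, 12), (Omega, 35)}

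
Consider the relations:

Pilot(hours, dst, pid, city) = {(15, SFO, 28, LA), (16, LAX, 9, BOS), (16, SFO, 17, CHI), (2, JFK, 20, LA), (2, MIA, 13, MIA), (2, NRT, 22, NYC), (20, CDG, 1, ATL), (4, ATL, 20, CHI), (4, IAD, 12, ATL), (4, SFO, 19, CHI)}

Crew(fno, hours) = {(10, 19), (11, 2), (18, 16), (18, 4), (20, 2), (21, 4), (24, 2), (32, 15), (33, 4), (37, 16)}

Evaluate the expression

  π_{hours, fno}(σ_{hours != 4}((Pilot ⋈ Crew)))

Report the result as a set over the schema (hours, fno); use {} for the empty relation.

{(15, 32), (16, 18), (16, 37), (2, 11), (2, 20), (2, 24)}

Joining Pilot and Crew on hours yields {(15, SFO, 28, LA, 32), (16, LAX, 9, BOS, 18), (16, LAX, 9, BOS, 37), (16, SFO, 17, CHI, 18), (16, SFO, 17, CHI, 37), (2, JFK, 20, LA, 11), (2, JFK, 20, LA, 20), (2, JFK, 20, LA, 24), (2, MIA, 13, MIA, 11), (2, MIA, 13, MIA, 20), (2, MIA, 13, MIA, 24), (2, NRT, 22, NYC, 11), (2, NRT, 22, NYC, 20), (2, NRT, 22, NYC, 24), (4, ATL, 20, CHI, 18), (4, ATL, 20, CHI, 21), (4, ATL, 20, CHI, 33), (4, IAD, 12, ATL, 18), (4, IAD, 12, ATL, 21), (4, IAD, 12, ATL, 33), (4, SFO, 19, CHI, 18), (4, SFO, 19, CHI, 21), (4, SFO, 19, CHI, 33)}.
σ[hours != 4]: keep tuples satisfying hours != 4 → {(15, SFO, 28, LA, 32), (16, LAX, 9, BOS, 18), (16, LAX, 9, BOS, 37), (16, SFO, 17, CHI, 18), (16, SFO, 17, CHI, 37), (2, JFK, 20, LA, 11), (2, JFK, 20, LA, 20), (2, JFK, 20, LA, 24), (2, MIA, 13, MIA, 11), (2, MIA, 13, MIA, 20), (2, MIA, 13, MIA, 24), (2, NRT, 22, NYC, 11), (2, NRT, 22, NYC, 20), (2, NRT, 22, NYC, 24)}
π_{hours, fno} gives {(15, 32), (16, 18), (16, 37), (2, 11), (2, 20), (2, 24)} (8 duplicate(s) eliminated).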